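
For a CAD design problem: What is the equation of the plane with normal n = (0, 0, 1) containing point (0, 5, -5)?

The plane through P with normal n = (a, b, c) satisfies n·(r - P) = 0,
i.e. ax + by + cz = a·x₀ + b·y₀ + c·z₀.
d = 0·0 + 0·5 + 1·(-5)
  = 0 + 0 - 5
  = -5
Equation: z = -5

z = -5


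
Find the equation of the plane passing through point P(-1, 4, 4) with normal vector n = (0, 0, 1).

The plane through P with normal n = (a, b, c) satisfies n·(r - P) = 0,
i.e. ax + by + cz = a·x₀ + b·y₀ + c·z₀.
d = 0·(-1) + 0·4 + 1·4
  = 0 + 0 + 4
  = 4
Equation: z = 4

z = 4


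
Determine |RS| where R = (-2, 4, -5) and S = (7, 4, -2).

d = √[(x₂-x₁)² + (y₂-y₁)² + (z₂-z₁)²]
  = √[9² + 0² + 3²]
  = √[81 + 0 + 9]
  = √90
  ≈ 9.487

9.487


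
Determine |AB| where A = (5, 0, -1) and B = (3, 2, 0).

d = √[(x₂-x₁)² + (y₂-y₁)² + (z₂-z₁)²]
  = √[(-2)² + 2² + 1²]
  = √[4 + 4 + 1]
  = √9
  ≈ 3

3


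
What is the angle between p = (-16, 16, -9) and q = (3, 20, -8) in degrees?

p·q = (-16)·3 + 16·20 + (-9)·(-8) = -48 + 320 + 72 = 344
|p| = √((-16)² + 16² + (-9)²) = √593 ≈ 24.35
|q| = √(3² + 20² + (-8)²) = √473 ≈ 21.75
cos θ = (p·q)/(|p||q|) = 344/(24.35·21.75) ≈ 0.6495
θ = arccos(0.6495) ≈ 49.49°

49.49°


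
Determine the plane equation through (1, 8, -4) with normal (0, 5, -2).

The plane through P with normal n = (a, b, c) satisfies n·(r - P) = 0,
i.e. ax + by + cz = a·x₀ + b·y₀ + c·z₀.
d = 0·1 + 5·8 + (-2)·(-4)
  = 0 + 40 + 8
  = 48
Equation: 5y - 2z = 48

5y - 2z = 48


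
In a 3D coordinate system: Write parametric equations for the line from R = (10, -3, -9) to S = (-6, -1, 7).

Direction vector d = S - R = (-6 - 10, -1 + 3, 7 + 9) = (-16, 2, 16)
Parametric form r = R + t·d:
x = 10 - 16t, y = -3 + 2t, z = -9 + 16t

x = 10 - 16t, y = -3 + 2t, z = -9 + 16t


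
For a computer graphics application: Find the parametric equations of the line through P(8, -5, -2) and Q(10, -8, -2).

Direction vector d = Q - P = (10 - 8, -8 + 5, -2 + 2) = (2, -3, 0)
Parametric form r = P + t·d:
x = 8 + 2t, y = -5 - 3t, z = -2

x = 8 + 2t, y = -5 - 3t, z = -2


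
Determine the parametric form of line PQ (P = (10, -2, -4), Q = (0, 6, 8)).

Direction vector d = Q - P = (0 - 10, 6 + 2, 8 + 4) = (-10, 8, 12)
Parametric form r = P + t·d:
x = 10 - 10t, y = -2 + 8t, z = -4 + 12t

x = 10 - 10t, y = -2 + 8t, z = -4 + 12t


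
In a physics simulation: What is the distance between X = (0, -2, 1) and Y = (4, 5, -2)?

d = √[(x₂-x₁)² + (y₂-y₁)² + (z₂-z₁)²]
  = √[4² + 7² + (-3)²]
  = √[16 + 49 + 9]
  = √74
  ≈ 8.602

8.602


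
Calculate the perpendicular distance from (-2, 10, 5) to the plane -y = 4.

distance = |a·x₀ + b·y₀ + c·z₀ - d| / √(a² + b² + c²)
  = |0·(-2) + (-1)·10 + 0·5 - 4| / √(0² + (-1)² + 0²)
  = |0 - 10 + 0 - 4| / √(0 + 1 + 0)
  = |-14| / √1
  = 14 / 1
  ≈ 14

14


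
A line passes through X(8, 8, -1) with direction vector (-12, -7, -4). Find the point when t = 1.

P(t) = X + t·d
  = (8 + (-12)·1, 8 + (-7)·1, -1 + (-4)·1)
  = (8 - 12, 8 - 7, -1 - 4)
  = (-4, 1, -5)

(-4, 1, -5)


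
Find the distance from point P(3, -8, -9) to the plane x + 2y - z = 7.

distance = |a·x₀ + b·y₀ + c·z₀ - d| / √(a² + b² + c²)
  = |1·3 + 2·(-8) + (-1)·(-9) - 7| / √(1² + 2² + (-1)²)
  = |3 - 16 + 9 - 7| / √(1 + 4 + 1)
  = |-11| / √6
  = 11 / 2.449
  ≈ 4.491

4.491


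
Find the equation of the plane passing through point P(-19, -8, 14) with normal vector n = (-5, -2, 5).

The plane through P with normal n = (a, b, c) satisfies n·(r - P) = 0,
i.e. ax + by + cz = a·x₀ + b·y₀ + c·z₀.
d = (-5)·(-19) + (-2)·(-8) + 5·14
  = 95 + 16 + 70
  = 181
Equation: -5x - 2y + 5z = 181

-5x - 2y + 5z = 181


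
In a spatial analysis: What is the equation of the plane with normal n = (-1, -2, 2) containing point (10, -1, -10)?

The plane through P with normal n = (a, b, c) satisfies n·(r - P) = 0,
i.e. ax + by + cz = a·x₀ + b·y₀ + c·z₀.
d = (-1)·10 + (-2)·(-1) + 2·(-10)
  = -10 + 2 - 20
  = -28
Equation: -x - 2y + 2z = -28

-x - 2y + 2z = -28


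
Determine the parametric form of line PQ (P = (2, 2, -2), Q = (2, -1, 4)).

Direction vector d = Q - P = (2 - 2, -1 - 2, 4 + 2) = (0, -3, 6)
Parametric form r = P + t·d:
x = 2, y = 2 - 3t, z = -2 + 6t

x = 2, y = 2 - 3t, z = -2 + 6t


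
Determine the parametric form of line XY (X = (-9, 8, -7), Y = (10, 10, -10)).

Direction vector d = Y - X = (10 + 9, 10 - 8, -10 + 7) = (19, 2, -3)
Parametric form r = X + t·d:
x = -9 + 19t, y = 8 + 2t, z = -7 - 3t

x = -9 + 19t, y = 8 + 2t, z = -7 - 3t


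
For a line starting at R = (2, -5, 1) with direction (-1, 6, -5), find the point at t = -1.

P(t) = R + t·d
  = (2 + (-1)·(-1), -5 + 6·(-1), 1 + (-5)·(-1))
  = (2 + 1, -5 - 6, 1 + 5)
  = (3, -11, 6)

(3, -11, 6)


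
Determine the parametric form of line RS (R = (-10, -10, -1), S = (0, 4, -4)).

Direction vector d = S - R = (0 + 10, 4 + 10, -4 + 1) = (10, 14, -3)
Parametric form r = R + t·d:
x = -10 + 10t, y = -10 + 14t, z = -1 - 3t

x = -10 + 10t, y = -10 + 14t, z = -1 - 3t


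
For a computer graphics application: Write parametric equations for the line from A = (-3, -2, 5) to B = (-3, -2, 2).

Direction vector d = B - A = (-3 + 3, -2 + 2, 2 - 5) = (0, 0, -3)
Parametric form r = A + t·d:
x = -3, y = -2, z = 5 - 3t

x = -3, y = -2, z = 5 - 3t


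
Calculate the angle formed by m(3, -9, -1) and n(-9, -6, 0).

m·n = 3·(-9) + (-9)·(-6) + (-1)·0 = -27 + 54 + 0 = 27
|m| = √(3² + (-9)² + (-1)²) = √91 ≈ 9.539
|n| = √((-9)² + (-6)² + 0²) = √117 ≈ 10.82
cos θ = (m·n)/(|m||n|) = 27/(9.539·10.82) ≈ 0.2617
θ = arccos(0.2617) ≈ 74.83°

74.83°


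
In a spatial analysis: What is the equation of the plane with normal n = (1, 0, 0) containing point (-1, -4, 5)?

The plane through P with normal n = (a, b, c) satisfies n·(r - P) = 0,
i.e. ax + by + cz = a·x₀ + b·y₀ + c·z₀.
d = 1·(-1) + 0·(-4) + 0·5
  = -1 + 0 + 0
  = -1
Equation: x = -1

x = -1


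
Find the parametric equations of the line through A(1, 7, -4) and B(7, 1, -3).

Direction vector d = B - A = (7 - 1, 1 - 7, -3 + 4) = (6, -6, 1)
Parametric form r = A + t·d:
x = 1 + 6t, y = 7 - 6t, z = -4 + t

x = 1 + 6t, y = 7 - 6t, z = -4 + t


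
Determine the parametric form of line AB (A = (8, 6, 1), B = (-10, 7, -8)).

Direction vector d = B - A = (-10 - 8, 7 - 6, -8 - 1) = (-18, 1, -9)
Parametric form r = A + t·d:
x = 8 - 18t, y = 6 + t, z = 1 - 9t

x = 8 - 18t, y = 6 + t, z = 1 - 9t


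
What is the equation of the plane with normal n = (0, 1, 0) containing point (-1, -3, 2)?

The plane through P with normal n = (a, b, c) satisfies n·(r - P) = 0,
i.e. ax + by + cz = a·x₀ + b·y₀ + c·z₀.
d = 0·(-1) + 1·(-3) + 0·2
  = 0 - 3 + 0
  = -3
Equation: y = -3

y = -3


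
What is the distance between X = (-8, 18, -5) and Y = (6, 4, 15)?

d = √[(x₂-x₁)² + (y₂-y₁)² + (z₂-z₁)²]
  = √[14² + (-14)² + 20²]
  = √[196 + 196 + 400]
  = √792
  ≈ 28.14

28.14


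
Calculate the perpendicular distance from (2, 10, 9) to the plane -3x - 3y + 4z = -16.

distance = |a·x₀ + b·y₀ + c·z₀ - d| / √(a² + b² + c²)
  = |(-3)·2 + (-3)·10 + 4·9 - (-16)| / √((-3)² + (-3)² + 4²)
  = |-6 - 30 + 36 + 16| / √(9 + 9 + 16)
  = |16| / √34
  = 16 / 5.831
  ≈ 2.744

2.744


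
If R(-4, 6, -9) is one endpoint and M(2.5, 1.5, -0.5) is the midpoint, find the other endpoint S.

S = 2M - R
  = (2·2.5 - (-4), 2·1.5 - 6, 2·(-0.5) - (-9))
  = (5 + 4, 3 - 6, -1 + 9)
  = (9, -3, 8)

(9, -3, 8)


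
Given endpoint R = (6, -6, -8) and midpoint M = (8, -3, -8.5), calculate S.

S = 2M - R
  = (2·8 - 6, 2·(-3) - (-6), 2·(-8.5) - (-8))
  = (16 - 6, -6 + 6, -17 + 8)
  = (10, 0, -9)

(10, 0, -9)


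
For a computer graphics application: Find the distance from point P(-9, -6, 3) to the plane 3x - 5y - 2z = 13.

distance = |a·x₀ + b·y₀ + c·z₀ - d| / √(a² + b² + c²)
  = |3·(-9) + (-5)·(-6) + (-2)·3 - 13| / √(3² + (-5)² + (-2)²)
  = |-27 + 30 - 6 - 13| / √(9 + 25 + 4)
  = |-16| / √38
  = 16 / 6.164
  ≈ 2.596

2.596


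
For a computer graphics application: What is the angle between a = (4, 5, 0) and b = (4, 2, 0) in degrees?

a·b = 4·4 + 5·2 + 0·0 = 16 + 10 + 0 = 26
|a| = √(4² + 5² + 0²) = √41 ≈ 6.403
|b| = √(4² + 2² + 0²) = √20 ≈ 4.472
cos θ = (a·b)/(|a||b|) = 26/(6.403·4.472) ≈ 0.908
θ = arccos(0.908) ≈ 24.78°

24.78°


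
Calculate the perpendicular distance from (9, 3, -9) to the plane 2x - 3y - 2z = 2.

distance = |a·x₀ + b·y₀ + c·z₀ - d| / √(a² + b² + c²)
  = |2·9 + (-3)·3 + (-2)·(-9) - 2| / √(2² + (-3)² + (-2)²)
  = |18 - 9 + 18 - 2| / √(4 + 9 + 4)
  = |25| / √17
  = 25 / 4.123
  ≈ 6.063

6.063


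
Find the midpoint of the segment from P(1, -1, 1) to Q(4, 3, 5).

M = ((x₁+x₂)/2, (y₁+y₂)/2, (z₁+z₂)/2)
  = ((1 + 4)/2, (-1 + 3)/2, (1 + 5)/2)
  = (5/2, 2/2, 6/2)
  = (2.5, 1, 3)

(2.5, 1, 3)


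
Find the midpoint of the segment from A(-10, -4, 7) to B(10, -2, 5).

M = ((x₁+x₂)/2, (y₁+y₂)/2, (z₁+z₂)/2)
  = ((-10 + 10)/2, (-4 - 2)/2, (7 + 5)/2)
  = (0/2, -6/2, 12/2)
  = (0, -3, 6)

(0, -3, 6)


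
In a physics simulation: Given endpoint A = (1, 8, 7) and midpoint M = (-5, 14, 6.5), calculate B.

B = 2M - A
  = (2·(-5) - 1, 2·14 - 8, 2·6.5 - 7)
  = (-10 - 1, 28 - 8, 13 - 7)
  = (-11, 20, 6)

(-11, 20, 6)


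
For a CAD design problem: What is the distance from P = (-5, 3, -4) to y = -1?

distance = |a·x₀ + b·y₀ + c·z₀ - d| / √(a² + b² + c²)
  = |0·(-5) + 1·3 + 0·(-4) - (-1)| / √(0² + 1² + 0²)
  = |0 + 3 + 0 + 1| / √(0 + 1 + 0)
  = |4| / √1
  = 4 / 1
  ≈ 4

4


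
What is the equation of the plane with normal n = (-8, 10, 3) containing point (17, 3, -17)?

The plane through P with normal n = (a, b, c) satisfies n·(r - P) = 0,
i.e. ax + by + cz = a·x₀ + b·y₀ + c·z₀.
d = (-8)·17 + 10·3 + 3·(-17)
  = -136 + 30 - 51
  = -157
Equation: -8x + 10y + 3z = -157

-8x + 10y + 3z = -157


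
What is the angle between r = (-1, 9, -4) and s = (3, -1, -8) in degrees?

r·s = (-1)·3 + 9·(-1) + (-4)·(-8) = -3 - 9 + 32 = 20
|r| = √((-1)² + 9² + (-4)²) = √98 ≈ 9.899
|s| = √(3² + (-1)² + (-8)²) = √74 ≈ 8.602
cos θ = (r·s)/(|r||s|) = 20/(9.899·8.602) ≈ 0.2349
θ = arccos(0.2349) ≈ 76.42°

76.42°


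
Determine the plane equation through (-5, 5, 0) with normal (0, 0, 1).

The plane through P with normal n = (a, b, c) satisfies n·(r - P) = 0,
i.e. ax + by + cz = a·x₀ + b·y₀ + c·z₀.
d = 0·(-5) + 0·5 + 1·0
  = 0 + 0 + 0
  = 0
Equation: z = 0

z = 0


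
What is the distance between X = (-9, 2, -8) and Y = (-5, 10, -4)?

d = √[(x₂-x₁)² + (y₂-y₁)² + (z₂-z₁)²]
  = √[4² + 8² + 4²]
  = √[16 + 64 + 16]
  = √96
  ≈ 9.798

9.798


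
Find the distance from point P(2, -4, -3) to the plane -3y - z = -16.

distance = |a·x₀ + b·y₀ + c·z₀ - d| / √(a² + b² + c²)
  = |0·2 + (-3)·(-4) + (-1)·(-3) - (-16)| / √(0² + (-3)² + (-1)²)
  = |0 + 12 + 3 + 16| / √(0 + 9 + 1)
  = |31| / √10
  = 31 / 3.162
  ≈ 9.803

9.803


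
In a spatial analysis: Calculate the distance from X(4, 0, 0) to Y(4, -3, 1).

d = √[(x₂-x₁)² + (y₂-y₁)² + (z₂-z₁)²]
  = √[0² + (-3)² + 1²]
  = √[0 + 9 + 1]
  = √10
  ≈ 3.162

3.162


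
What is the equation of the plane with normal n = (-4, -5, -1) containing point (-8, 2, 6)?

The plane through P with normal n = (a, b, c) satisfies n·(r - P) = 0,
i.e. ax + by + cz = a·x₀ + b·y₀ + c·z₀.
d = (-4)·(-8) + (-5)·2 + (-1)·6
  = 32 - 10 - 6
  = 16
Equation: -4x - 5y - z = 16

-4x - 5y - z = 16


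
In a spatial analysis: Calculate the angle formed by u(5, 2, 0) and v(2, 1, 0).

u·v = 5·2 + 2·1 + 0·0 = 10 + 2 + 0 = 12
|u| = √(5² + 2² + 0²) = √29 ≈ 5.385
|v| = √(2² + 1² + 0²) = √5 ≈ 2.236
cos θ = (u·v)/(|u||v|) = 12/(5.385·2.236) ≈ 0.9965
θ = arccos(0.9965) ≈ 4.764°

4.764°


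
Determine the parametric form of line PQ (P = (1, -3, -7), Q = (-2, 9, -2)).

Direction vector d = Q - P = (-2 - 1, 9 + 3, -2 + 7) = (-3, 12, 5)
Parametric form r = P + t·d:
x = 1 - 3t, y = -3 + 12t, z = -7 + 5t

x = 1 - 3t, y = -3 + 12t, z = -7 + 5t


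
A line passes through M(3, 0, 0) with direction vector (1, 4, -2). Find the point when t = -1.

P(t) = M + t·d
  = (3 + 1·(-1), 0 + 4·(-1), 0 + (-2)·(-1))
  = (3 - 1, 0 - 4, 0 + 2)
  = (2, -4, 2)

(2, -4, 2)


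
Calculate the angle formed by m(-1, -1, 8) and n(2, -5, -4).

m·n = (-1)·2 + (-1)·(-5) + 8·(-4) = -2 + 5 - 32 = -29
|m| = √((-1)² + (-1)² + 8²) = √66 ≈ 8.124
|n| = √(2² + (-5)² + (-4)²) = √45 ≈ 6.708
cos θ = (m·n)/(|m||n|) = -29/(8.124·6.708) ≈ -0.5321
θ = arccos(-0.5321) ≈ 122.1°

122.1°


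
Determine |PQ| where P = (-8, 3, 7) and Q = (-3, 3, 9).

d = √[(x₂-x₁)² + (y₂-y₁)² + (z₂-z₁)²]
  = √[5² + 0² + 2²]
  = √[25 + 0 + 4]
  = √29
  ≈ 5.385

5.385


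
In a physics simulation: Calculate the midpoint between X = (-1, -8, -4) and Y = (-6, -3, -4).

M = ((x₁+x₂)/2, (y₁+y₂)/2, (z₁+z₂)/2)
  = ((-1 - 6)/2, (-8 - 3)/2, (-4 - 4)/2)
  = (-7/2, -11/2, -8/2)
  = (-3.5, -5.5, -4)

(-3.5, -5.5, -4)


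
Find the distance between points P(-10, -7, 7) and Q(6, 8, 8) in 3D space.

d = √[(x₂-x₁)² + (y₂-y₁)² + (z₂-z₁)²]
  = √[16² + 15² + 1²]
  = √[256 + 225 + 1]
  = √482
  ≈ 21.95

21.95


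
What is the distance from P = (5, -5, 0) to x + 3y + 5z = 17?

distance = |a·x₀ + b·y₀ + c·z₀ - d| / √(a² + b² + c²)
  = |1·5 + 3·(-5) + 5·0 - 17| / √(1² + 3² + 5²)
  = |5 - 15 + 0 - 17| / √(1 + 9 + 25)
  = |-27| / √35
  = 27 / 5.916
  ≈ 4.564

4.564


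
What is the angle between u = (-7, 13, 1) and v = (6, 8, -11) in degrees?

u·v = (-7)·6 + 13·8 + 1·(-11) = -42 + 104 - 11 = 51
|u| = √((-7)² + 13² + 1²) = √219 ≈ 14.8
|v| = √(6² + 8² + (-11)²) = √221 ≈ 14.87
cos θ = (u·v)/(|u||v|) = 51/(14.8·14.87) ≈ 0.2318
θ = arccos(0.2318) ≈ 76.6°

76.6°


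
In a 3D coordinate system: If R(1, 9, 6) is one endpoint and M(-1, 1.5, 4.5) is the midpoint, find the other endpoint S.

S = 2M - R
  = (2·(-1) - 1, 2·1.5 - 9, 2·4.5 - 6)
  = (-2 - 1, 3 - 9, 9 - 6)
  = (-3, -6, 3)

(-3, -6, 3)


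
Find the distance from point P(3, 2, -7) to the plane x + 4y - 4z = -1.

distance = |a·x₀ + b·y₀ + c·z₀ - d| / √(a² + b² + c²)
  = |1·3 + 4·2 + (-4)·(-7) - (-1)| / √(1² + 4² + (-4)²)
  = |3 + 8 + 28 + 1| / √(1 + 16 + 16)
  = |40| / √33
  = 40 / 5.745
  ≈ 6.963

6.963


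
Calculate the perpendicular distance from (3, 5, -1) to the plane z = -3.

distance = |a·x₀ + b·y₀ + c·z₀ - d| / √(a² + b² + c²)
  = |0·3 + 0·5 + 1·(-1) - (-3)| / √(0² + 0² + 1²)
  = |0 + 0 - 1 + 3| / √(0 + 0 + 1)
  = |2| / √1
  = 2 / 1
  ≈ 2

2


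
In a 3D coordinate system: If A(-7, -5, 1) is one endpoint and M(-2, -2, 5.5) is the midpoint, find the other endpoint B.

B = 2M - A
  = (2·(-2) - (-7), 2·(-2) - (-5), 2·5.5 - 1)
  = (-4 + 7, -4 + 5, 11 - 1)
  = (3, 1, 10)

(3, 1, 10)


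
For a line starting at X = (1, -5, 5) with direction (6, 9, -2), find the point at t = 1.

P(t) = X + t·d
  = (1 + 6·1, -5 + 9·1, 5 + (-2)·1)
  = (1 + 6, -5 + 9, 5 - 2)
  = (7, 4, 3)

(7, 4, 3)


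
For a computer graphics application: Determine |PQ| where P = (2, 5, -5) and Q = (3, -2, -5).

d = √[(x₂-x₁)² + (y₂-y₁)² + (z₂-z₁)²]
  = √[1² + (-7)² + 0²]
  = √[1 + 49 + 0]
  = √50
  ≈ 7.071

7.071


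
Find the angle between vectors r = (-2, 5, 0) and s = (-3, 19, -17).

r·s = (-2)·(-3) + 5·19 + 0·(-17) = 6 + 95 + 0 = 101
|r| = √((-2)² + 5² + 0²) = √29 ≈ 5.385
|s| = √((-3)² + 19² + (-17)²) = √659 ≈ 25.67
cos θ = (r·s)/(|r||s|) = 101/(5.385·25.67) ≈ 0.7306
θ = arccos(0.7306) ≈ 43.06°

43.06°


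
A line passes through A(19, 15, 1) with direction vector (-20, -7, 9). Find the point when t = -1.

P(t) = A + t·d
  = (19 + (-20)·(-1), 15 + (-7)·(-1), 1 + 9·(-1))
  = (19 + 20, 15 + 7, 1 - 9)
  = (39, 22, -8)

(39, 22, -8)


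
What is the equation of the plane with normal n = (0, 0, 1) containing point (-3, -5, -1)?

The plane through P with normal n = (a, b, c) satisfies n·(r - P) = 0,
i.e. ax + by + cz = a·x₀ + b·y₀ + c·z₀.
d = 0·(-3) + 0·(-5) + 1·(-1)
  = 0 + 0 - 1
  = -1
Equation: z = -1

z = -1


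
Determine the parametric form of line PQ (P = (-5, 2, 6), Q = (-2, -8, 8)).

Direction vector d = Q - P = (-2 + 5, -8 - 2, 8 - 6) = (3, -10, 2)
Parametric form r = P + t·d:
x = -5 + 3t, y = 2 - 10t, z = 6 + 2t

x = -5 + 3t, y = 2 - 10t, z = 6 + 2t


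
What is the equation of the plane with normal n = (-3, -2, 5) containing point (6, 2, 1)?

The plane through P with normal n = (a, b, c) satisfies n·(r - P) = 0,
i.e. ax + by + cz = a·x₀ + b·y₀ + c·z₀.
d = (-3)·6 + (-2)·2 + 5·1
  = -18 - 4 + 5
  = -17
Equation: -3x - 2y + 5z = -17

-3x - 2y + 5z = -17


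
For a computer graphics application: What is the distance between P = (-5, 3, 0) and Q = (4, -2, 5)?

d = √[(x₂-x₁)² + (y₂-y₁)² + (z₂-z₁)²]
  = √[9² + (-5)² + 5²]
  = √[81 + 25 + 25]
  = √131
  ≈ 11.45

11.45


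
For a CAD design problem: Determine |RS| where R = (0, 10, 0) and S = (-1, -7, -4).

d = √[(x₂-x₁)² + (y₂-y₁)² + (z₂-z₁)²]
  = √[(-1)² + (-17)² + (-4)²]
  = √[1 + 289 + 16]
  = √306
  ≈ 17.49

17.49


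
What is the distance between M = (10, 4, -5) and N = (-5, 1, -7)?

d = √[(x₂-x₁)² + (y₂-y₁)² + (z₂-z₁)²]
  = √[(-15)² + (-3)² + (-2)²]
  = √[225 + 9 + 4]
  = √238
  ≈ 15.43

15.43


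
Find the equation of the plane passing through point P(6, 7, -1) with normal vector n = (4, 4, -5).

The plane through P with normal n = (a, b, c) satisfies n·(r - P) = 0,
i.e. ax + by + cz = a·x₀ + b·y₀ + c·z₀.
d = 4·6 + 4·7 + (-5)·(-1)
  = 24 + 28 + 5
  = 57
Equation: 4x + 4y - 5z = 57

4x + 4y - 5z = 57


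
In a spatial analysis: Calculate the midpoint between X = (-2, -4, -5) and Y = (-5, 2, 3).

M = ((x₁+x₂)/2, (y₁+y₂)/2, (z₁+z₂)/2)
  = ((-2 - 5)/2, (-4 + 2)/2, (-5 + 3)/2)
  = (-7/2, -2/2, -2/2)
  = (-3.5, -1, -1)

(-3.5, -1, -1)


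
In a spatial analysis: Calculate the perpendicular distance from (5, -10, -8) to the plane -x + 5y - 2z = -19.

distance = |a·x₀ + b·y₀ + c·z₀ - d| / √(a² + b² + c²)
  = |(-1)·5 + 5·(-10) + (-2)·(-8) - (-19)| / √((-1)² + 5² + (-2)²)
  = |-5 - 50 + 16 + 19| / √(1 + 25 + 4)
  = |-20| / √30
  = 20 / 5.477
  ≈ 3.651

3.651


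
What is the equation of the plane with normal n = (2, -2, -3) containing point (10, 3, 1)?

The plane through P with normal n = (a, b, c) satisfies n·(r - P) = 0,
i.e. ax + by + cz = a·x₀ + b·y₀ + c·z₀.
d = 2·10 + (-2)·3 + (-3)·1
  = 20 - 6 - 3
  = 11
Equation: 2x - 2y - 3z = 11

2x - 2y - 3z = 11


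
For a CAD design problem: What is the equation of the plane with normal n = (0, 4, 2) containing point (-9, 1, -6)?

The plane through P with normal n = (a, b, c) satisfies n·(r - P) = 0,
i.e. ax + by + cz = a·x₀ + b·y₀ + c·z₀.
d = 0·(-9) + 4·1 + 2·(-6)
  = 0 + 4 - 12
  = -8
Equation: 4y + 2z = -8

4y + 2z = -8


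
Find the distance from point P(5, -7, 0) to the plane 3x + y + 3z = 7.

distance = |a·x₀ + b·y₀ + c·z₀ - d| / √(a² + b² + c²)
  = |3·5 + 1·(-7) + 3·0 - 7| / √(3² + 1² + 3²)
  = |15 - 7 + 0 - 7| / √(9 + 1 + 9)
  = |1| / √19
  = 1 / 4.359
  ≈ 0.2294

0.2294


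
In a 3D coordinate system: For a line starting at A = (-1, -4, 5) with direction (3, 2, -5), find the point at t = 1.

P(t) = A + t·d
  = (-1 + 3·1, -4 + 2·1, 5 + (-5)·1)
  = (-1 + 3, -4 + 2, 5 - 5)
  = (2, -2, 0)

(2, -2, 0)


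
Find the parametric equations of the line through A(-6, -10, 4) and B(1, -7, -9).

Direction vector d = B - A = (1 + 6, -7 + 10, -9 - 4) = (7, 3, -13)
Parametric form r = A + t·d:
x = -6 + 7t, y = -10 + 3t, z = 4 - 13t

x = -6 + 7t, y = -10 + 3t, z = 4 - 13t


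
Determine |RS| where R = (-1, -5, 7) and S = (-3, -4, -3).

d = √[(x₂-x₁)² + (y₂-y₁)² + (z₂-z₁)²]
  = √[(-2)² + 1² + (-10)²]
  = √[4 + 1 + 100]
  = √105
  ≈ 10.25

10.25


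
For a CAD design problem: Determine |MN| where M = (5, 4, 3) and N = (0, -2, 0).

d = √[(x₂-x₁)² + (y₂-y₁)² + (z₂-z₁)²]
  = √[(-5)² + (-6)² + (-3)²]
  = √[25 + 36 + 9]
  = √70
  ≈ 8.367

8.367


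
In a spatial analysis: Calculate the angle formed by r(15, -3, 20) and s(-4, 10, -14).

r·s = 15·(-4) + (-3)·10 + 20·(-14) = -60 - 30 - 280 = -370
|r| = √(15² + (-3)² + 20²) = √634 ≈ 25.18
|s| = √((-4)² + 10² + (-14)²) = √312 ≈ 17.66
cos θ = (r·s)/(|r||s|) = -370/(25.18·17.66) ≈ -0.8319
θ = arccos(-0.8319) ≈ 146.3°

146.3°


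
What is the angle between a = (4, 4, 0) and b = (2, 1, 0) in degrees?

a·b = 4·2 + 4·1 + 0·0 = 8 + 4 + 0 = 12
|a| = √(4² + 4² + 0²) = √32 ≈ 5.657
|b| = √(2² + 1² + 0²) = √5 ≈ 2.236
cos θ = (a·b)/(|a||b|) = 12/(5.657·2.236) ≈ 0.9487
θ = arccos(0.9487) ≈ 18.43°

18.43°


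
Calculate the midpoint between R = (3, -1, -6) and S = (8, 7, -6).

M = ((x₁+x₂)/2, (y₁+y₂)/2, (z₁+z₂)/2)
  = ((3 + 8)/2, (-1 + 7)/2, (-6 - 6)/2)
  = (11/2, 6/2, -12/2)
  = (5.5, 3, -6)

(5.5, 3, -6)


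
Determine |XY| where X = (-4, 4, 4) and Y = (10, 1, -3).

d = √[(x₂-x₁)² + (y₂-y₁)² + (z₂-z₁)²]
  = √[14² + (-3)² + (-7)²]
  = √[196 + 9 + 49]
  = √254
  ≈ 15.94

15.94


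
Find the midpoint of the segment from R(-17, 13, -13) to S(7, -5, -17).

M = ((x₁+x₂)/2, (y₁+y₂)/2, (z₁+z₂)/2)
  = ((-17 + 7)/2, (13 - 5)/2, (-13 - 17)/2)
  = (-10/2, 8/2, -30/2)
  = (-5, 4, -15)

(-5, 4, -15)


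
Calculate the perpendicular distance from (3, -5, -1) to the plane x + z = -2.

distance = |a·x₀ + b·y₀ + c·z₀ - d| / √(a² + b² + c²)
  = |1·3 + 0·(-5) + 1·(-1) - (-2)| / √(1² + 0² + 1²)
  = |3 + 0 - 1 + 2| / √(1 + 0 + 1)
  = |4| / √2
  = 4 / 1.414
  ≈ 2.828

2.828


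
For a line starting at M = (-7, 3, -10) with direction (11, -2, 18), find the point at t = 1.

P(t) = M + t·d
  = (-7 + 11·1, 3 + (-2)·1, -10 + 18·1)
  = (-7 + 11, 3 - 2, -10 + 18)
  = (4, 1, 8)

(4, 1, 8)


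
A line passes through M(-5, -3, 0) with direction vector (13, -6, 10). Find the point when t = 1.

P(t) = M + t·d
  = (-5 + 13·1, -3 + (-6)·1, 0 + 10·1)
  = (-5 + 13, -3 - 6, 0 + 10)
  = (8, -9, 10)

(8, -9, 10)


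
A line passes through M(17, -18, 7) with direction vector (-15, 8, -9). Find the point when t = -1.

P(t) = M + t·d
  = (17 + (-15)·(-1), -18 + 8·(-1), 7 + (-9)·(-1))
  = (17 + 15, -18 - 8, 7 + 9)
  = (32, -26, 16)

(32, -26, 16)


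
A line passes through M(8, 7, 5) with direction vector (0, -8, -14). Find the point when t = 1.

P(t) = M + t·d
  = (8 + 0·1, 7 + (-8)·1, 5 + (-14)·1)
  = (8 + 0, 7 - 8, 5 - 14)
  = (8, -1, -9)

(8, -1, -9)


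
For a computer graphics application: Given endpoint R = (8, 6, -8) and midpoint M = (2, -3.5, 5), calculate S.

S = 2M - R
  = (2·2 - 8, 2·(-3.5) - 6, 2·5 - (-8))
  = (4 - 8, -7 - 6, 10 + 8)
  = (-4, -13, 18)

(-4, -13, 18)


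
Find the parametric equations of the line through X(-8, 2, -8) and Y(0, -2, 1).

Direction vector d = Y - X = (0 + 8, -2 - 2, 1 + 8) = (8, -4, 9)
Parametric form r = X + t·d:
x = -8 + 8t, y = 2 - 4t, z = -8 + 9t

x = -8 + 8t, y = 2 - 4t, z = -8 + 9t


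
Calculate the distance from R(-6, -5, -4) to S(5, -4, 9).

d = √[(x₂-x₁)² + (y₂-y₁)² + (z₂-z₁)²]
  = √[11² + 1² + 13²]
  = √[121 + 1 + 169]
  = √291
  ≈ 17.06

17.06


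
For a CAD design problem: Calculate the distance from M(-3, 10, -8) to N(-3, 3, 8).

d = √[(x₂-x₁)² + (y₂-y₁)² + (z₂-z₁)²]
  = √[0² + (-7)² + 16²]
  = √[0 + 49 + 256]
  = √305
  ≈ 17.46

17.46


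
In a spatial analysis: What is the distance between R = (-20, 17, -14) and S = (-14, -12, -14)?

d = √[(x₂-x₁)² + (y₂-y₁)² + (z₂-z₁)²]
  = √[6² + (-29)² + 0²]
  = √[36 + 841 + 0]
  = √877
  ≈ 29.61

29.61


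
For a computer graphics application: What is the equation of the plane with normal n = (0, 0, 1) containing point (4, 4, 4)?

The plane through P with normal n = (a, b, c) satisfies n·(r - P) = 0,
i.e. ax + by + cz = a·x₀ + b·y₀ + c·z₀.
d = 0·4 + 0·4 + 1·4
  = 0 + 0 + 4
  = 4
Equation: z = 4

z = 4


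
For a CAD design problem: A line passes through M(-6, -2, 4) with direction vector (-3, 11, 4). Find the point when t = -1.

P(t) = M + t·d
  = (-6 + (-3)·(-1), -2 + 11·(-1), 4 + 4·(-1))
  = (-6 + 3, -2 - 11, 4 - 4)
  = (-3, -13, 0)

(-3, -13, 0)


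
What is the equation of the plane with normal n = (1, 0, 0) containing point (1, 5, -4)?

The plane through P with normal n = (a, b, c) satisfies n·(r - P) = 0,
i.e. ax + by + cz = a·x₀ + b·y₀ + c·z₀.
d = 1·1 + 0·5 + 0·(-4)
  = 1 + 0 + 0
  = 1
Equation: x = 1

x = 1


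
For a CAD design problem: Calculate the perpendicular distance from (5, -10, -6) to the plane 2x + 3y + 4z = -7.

distance = |a·x₀ + b·y₀ + c·z₀ - d| / √(a² + b² + c²)
  = |2·5 + 3·(-10) + 4·(-6) - (-7)| / √(2² + 3² + 4²)
  = |10 - 30 - 24 + 7| / √(4 + 9 + 16)
  = |-37| / √29
  = 37 / 5.385
  ≈ 6.871

6.871


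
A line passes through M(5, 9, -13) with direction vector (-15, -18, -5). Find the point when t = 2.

P(t) = M + t·d
  = (5 + (-15)·2, 9 + (-18)·2, -13 + (-5)·2)
  = (5 - 30, 9 - 36, -13 - 10)
  = (-25, -27, -23)

(-25, -27, -23)


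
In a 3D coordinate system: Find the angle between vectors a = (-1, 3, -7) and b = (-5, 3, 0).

a·b = (-1)·(-5) + 3·3 + (-7)·0 = 5 + 9 + 0 = 14
|a| = √((-1)² + 3² + (-7)²) = √59 ≈ 7.681
|b| = √((-5)² + 3² + 0²) = √34 ≈ 5.831
cos θ = (a·b)/(|a||b|) = 14/(7.681·5.831) ≈ 0.3126
θ = arccos(0.3126) ≈ 71.79°

71.79°


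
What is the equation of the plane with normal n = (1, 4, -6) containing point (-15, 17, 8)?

The plane through P with normal n = (a, b, c) satisfies n·(r - P) = 0,
i.e. ax + by + cz = a·x₀ + b·y₀ + c·z₀.
d = 1·(-15) + 4·17 + (-6)·8
  = -15 + 68 - 48
  = 5
Equation: x + 4y - 6z = 5

x + 4y - 6z = 5


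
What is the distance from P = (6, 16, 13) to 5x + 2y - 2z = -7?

distance = |a·x₀ + b·y₀ + c·z₀ - d| / √(a² + b² + c²)
  = |5·6 + 2·16 + (-2)·13 - (-7)| / √(5² + 2² + (-2)²)
  = |30 + 32 - 26 + 7| / √(25 + 4 + 4)
  = |43| / √33
  = 43 / 5.745
  ≈ 7.485

7.485


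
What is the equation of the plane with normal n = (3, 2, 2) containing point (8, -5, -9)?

The plane through P with normal n = (a, b, c) satisfies n·(r - P) = 0,
i.e. ax + by + cz = a·x₀ + b·y₀ + c·z₀.
d = 3·8 + 2·(-5) + 2·(-9)
  = 24 - 10 - 18
  = -4
Equation: 3x + 2y + 2z = -4

3x + 2y + 2z = -4


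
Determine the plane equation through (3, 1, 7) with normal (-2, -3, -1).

The plane through P with normal n = (a, b, c) satisfies n·(r - P) = 0,
i.e. ax + by + cz = a·x₀ + b·y₀ + c·z₀.
d = (-2)·3 + (-3)·1 + (-1)·7
  = -6 - 3 - 7
  = -16
Equation: -2x - 3y - z = -16

-2x - 3y - z = -16


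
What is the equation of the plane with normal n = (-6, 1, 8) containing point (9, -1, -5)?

The plane through P with normal n = (a, b, c) satisfies n·(r - P) = 0,
i.e. ax + by + cz = a·x₀ + b·y₀ + c·z₀.
d = (-6)·9 + 1·(-1) + 8·(-5)
  = -54 - 1 - 40
  = -95
Equation: -6x + y + 8z = -95

-6x + y + 8z = -95


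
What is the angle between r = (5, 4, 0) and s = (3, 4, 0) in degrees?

r·s = 5·3 + 4·4 + 0·0 = 15 + 16 + 0 = 31
|r| = √(5² + 4² + 0²) = √41 ≈ 6.403
|s| = √(3² + 4² + 0²) = √25 ≈ 5
cos θ = (r·s)/(|r||s|) = 31/(6.403·5) ≈ 0.9683
θ = arccos(0.9683) ≈ 14.47°

14.47°


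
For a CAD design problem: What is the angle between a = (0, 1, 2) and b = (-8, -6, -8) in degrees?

a·b = 0·(-8) + 1·(-6) + 2·(-8) = 0 - 6 - 16 = -22
|a| = √(0² + 1² + 2²) = √5 ≈ 2.236
|b| = √((-8)² + (-6)² + (-8)²) = √164 ≈ 12.81
cos θ = (a·b)/(|a||b|) = -22/(2.236·12.81) ≈ -0.7683
θ = arccos(-0.7683) ≈ 140.2°

140.2°


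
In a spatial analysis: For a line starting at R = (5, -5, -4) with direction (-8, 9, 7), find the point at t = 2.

P(t) = R + t·d
  = (5 + (-8)·2, -5 + 9·2, -4 + 7·2)
  = (5 - 16, -5 + 18, -4 + 14)
  = (-11, 13, 10)

(-11, 13, 10)


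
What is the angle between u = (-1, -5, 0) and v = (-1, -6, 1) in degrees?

u·v = (-1)·(-1) + (-5)·(-6) + 0·1 = 1 + 30 + 0 = 31
|u| = √((-1)² + (-5)² + 0²) = √26 ≈ 5.099
|v| = √((-1)² + (-6)² + 1²) = √38 ≈ 6.164
cos θ = (u·v)/(|u||v|) = 31/(5.099·6.164) ≈ 0.9862
θ = arccos(0.9862) ≈ 9.515°

9.515°


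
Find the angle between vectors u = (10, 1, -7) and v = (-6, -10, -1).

u·v = 10·(-6) + 1·(-10) + (-7)·(-1) = -60 - 10 + 7 = -63
|u| = √(10² + 1² + (-7)²) = √150 ≈ 12.25
|v| = √((-6)² + (-10)² + (-1)²) = √137 ≈ 11.7
cos θ = (u·v)/(|u||v|) = -63/(12.25·11.7) ≈ -0.4395
θ = arccos(-0.4395) ≈ 116.1°

116.1°


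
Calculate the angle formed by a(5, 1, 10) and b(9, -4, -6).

a·b = 5·9 + 1·(-4) + 10·(-6) = 45 - 4 - 60 = -19
|a| = √(5² + 1² + 10²) = √126 ≈ 11.22
|b| = √(9² + (-4)² + (-6)²) = √133 ≈ 11.53
cos θ = (a·b)/(|a||b|) = -19/(11.22·11.53) ≈ -0.1468
θ = arccos(-0.1468) ≈ 98.44°

98.44°


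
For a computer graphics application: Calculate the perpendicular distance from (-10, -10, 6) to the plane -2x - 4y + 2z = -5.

distance = |a·x₀ + b·y₀ + c·z₀ - d| / √(a² + b² + c²)
  = |(-2)·(-10) + (-4)·(-10) + 2·6 - (-5)| / √((-2)² + (-4)² + 2²)
  = |20 + 40 + 12 + 5| / √(4 + 16 + 4)
  = |77| / √24
  = 77 / 4.899
  ≈ 15.72

15.72


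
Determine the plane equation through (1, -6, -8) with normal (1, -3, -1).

The plane through P with normal n = (a, b, c) satisfies n·(r - P) = 0,
i.e. ax + by + cz = a·x₀ + b·y₀ + c·z₀.
d = 1·1 + (-3)·(-6) + (-1)·(-8)
  = 1 + 18 + 8
  = 27
Equation: x - 3y - z = 27

x - 3y - z = 27


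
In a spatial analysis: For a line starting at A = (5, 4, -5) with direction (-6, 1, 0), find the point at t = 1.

P(t) = A + t·d
  = (5 + (-6)·1, 4 + 1·1, -5 + 0·1)
  = (5 - 6, 4 + 1, -5 + 0)
  = (-1, 5, -5)

(-1, 5, -5)


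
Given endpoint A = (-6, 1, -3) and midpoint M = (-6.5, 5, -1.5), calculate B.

B = 2M - A
  = (2·(-6.5) - (-6), 2·5 - 1, 2·(-1.5) - (-3))
  = (-13 + 6, 10 - 1, -3 + 3)
  = (-7, 9, 0)

(-7, 9, 0)


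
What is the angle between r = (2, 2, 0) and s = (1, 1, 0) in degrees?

r·s = 2·1 + 2·1 + 0·0 = 2 + 2 + 0 = 4
|r| = √(2² + 2² + 0²) = √8 ≈ 2.828
|s| = √(1² + 1² + 0²) = √2 ≈ 1.414
cos θ = (r·s)/(|r||s|) = 4/(2.828·1.414) ≈ 1
θ = arccos(1) ≈ 0°

0°


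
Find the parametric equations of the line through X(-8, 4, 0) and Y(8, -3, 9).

Direction vector d = Y - X = (8 + 8, -3 - 4, 9 + 0) = (16, -7, 9)
Parametric form r = X + t·d:
x = -8 + 16t, y = 4 - 7t, z = 0 + 9t

x = -8 + 16t, y = 4 - 7t, z = 0 + 9t


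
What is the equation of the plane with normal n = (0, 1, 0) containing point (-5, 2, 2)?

The plane through P with normal n = (a, b, c) satisfies n·(r - P) = 0,
i.e. ax + by + cz = a·x₀ + b·y₀ + c·z₀.
d = 0·(-5) + 1·2 + 0·2
  = 0 + 2 + 0
  = 2
Equation: y = 2

y = 2


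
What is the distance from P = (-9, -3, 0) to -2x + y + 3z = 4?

distance = |a·x₀ + b·y₀ + c·z₀ - d| / √(a² + b² + c²)
  = |(-2)·(-9) + 1·(-3) + 3·0 - 4| / √((-2)² + 1² + 3²)
  = |18 - 3 + 0 - 4| / √(4 + 1 + 9)
  = |11| / √14
  = 11 / 3.742
  ≈ 2.94

2.94


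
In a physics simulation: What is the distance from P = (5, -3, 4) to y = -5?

distance = |a·x₀ + b·y₀ + c·z₀ - d| / √(a² + b² + c²)
  = |0·5 + 1·(-3) + 0·4 - (-5)| / √(0² + 1² + 0²)
  = |0 - 3 + 0 + 5| / √(0 + 1 + 0)
  = |2| / √1
  = 2 / 1
  ≈ 2

2


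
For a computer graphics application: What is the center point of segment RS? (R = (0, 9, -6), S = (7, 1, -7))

M = ((x₁+x₂)/2, (y₁+y₂)/2, (z₁+z₂)/2)
  = ((0 + 7)/2, (9 + 1)/2, (-6 - 7)/2)
  = (7/2, 10/2, -13/2)
  = (3.5, 5, -6.5)

(3.5, 5, -6.5)


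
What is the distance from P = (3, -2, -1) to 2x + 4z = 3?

distance = |a·x₀ + b·y₀ + c·z₀ - d| / √(a² + b² + c²)
  = |2·3 + 0·(-2) + 4·(-1) - 3| / √(2² + 0² + 4²)
  = |6 + 0 - 4 - 3| / √(4 + 0 + 16)
  = |-1| / √20
  = 1 / 4.472
  ≈ 0.2236

0.2236


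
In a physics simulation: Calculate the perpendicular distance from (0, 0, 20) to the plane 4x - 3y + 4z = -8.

distance = |a·x₀ + b·y₀ + c·z₀ - d| / √(a² + b² + c²)
  = |4·0 + (-3)·0 + 4·20 - (-8)| / √(4² + (-3)² + 4²)
  = |0 + 0 + 80 + 8| / √(16 + 9 + 16)
  = |88| / √41
  = 88 / 6.403
  ≈ 13.74

13.74


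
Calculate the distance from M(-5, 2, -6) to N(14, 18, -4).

d = √[(x₂-x₁)² + (y₂-y₁)² + (z₂-z₁)²]
  = √[19² + 16² + 2²]
  = √[361 + 256 + 4]
  = √621
  ≈ 24.92

24.92


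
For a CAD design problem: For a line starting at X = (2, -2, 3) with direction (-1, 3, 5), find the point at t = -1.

P(t) = X + t·d
  = (2 + (-1)·(-1), -2 + 3·(-1), 3 + 5·(-1))
  = (2 + 1, -2 - 3, 3 - 5)
  = (3, -5, -2)

(3, -5, -2)


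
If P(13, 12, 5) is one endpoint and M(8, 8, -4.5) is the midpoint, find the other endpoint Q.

Q = 2M - P
  = (2·8 - 13, 2·8 - 12, 2·(-4.5) - 5)
  = (16 - 13, 16 - 12, -9 - 5)
  = (3, 4, -14)

(3, 4, -14)


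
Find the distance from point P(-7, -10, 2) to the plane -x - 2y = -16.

distance = |a·x₀ + b·y₀ + c·z₀ - d| / √(a² + b² + c²)
  = |(-1)·(-7) + (-2)·(-10) + 0·2 - (-16)| / √((-1)² + (-2)² + 0²)
  = |7 + 20 + 0 + 16| / √(1 + 4 + 0)
  = |43| / √5
  = 43 / 2.236
  ≈ 19.23

19.23


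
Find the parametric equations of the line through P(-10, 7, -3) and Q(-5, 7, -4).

Direction vector d = Q - P = (-5 + 10, 7 - 7, -4 + 3) = (5, 0, -1)
Parametric form r = P + t·d:
x = -10 + 5t, y = 7, z = -3 - t

x = -10 + 5t, y = 7, z = -3 - t


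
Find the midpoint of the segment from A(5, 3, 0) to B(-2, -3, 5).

M = ((x₁+x₂)/2, (y₁+y₂)/2, (z₁+z₂)/2)
  = ((5 - 2)/2, (3 - 3)/2, (0 + 5)/2)
  = (3/2, 0/2, 5/2)
  = (1.5, 0, 2.5)

(1.5, 0, 2.5)


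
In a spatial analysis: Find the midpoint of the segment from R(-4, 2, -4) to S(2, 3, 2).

M = ((x₁+x₂)/2, (y₁+y₂)/2, (z₁+z₂)/2)
  = ((-4 + 2)/2, (2 + 3)/2, (-4 + 2)/2)
  = (-2/2, 5/2, -2/2)
  = (-1, 2.5, -1)

(-1, 2.5, -1)


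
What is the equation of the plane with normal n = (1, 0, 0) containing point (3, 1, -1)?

The plane through P with normal n = (a, b, c) satisfies n·(r - P) = 0,
i.e. ax + by + cz = a·x₀ + b·y₀ + c·z₀.
d = 1·3 + 0·1 + 0·(-1)
  = 3 + 0 + 0
  = 3
Equation: x = 3

x = 3


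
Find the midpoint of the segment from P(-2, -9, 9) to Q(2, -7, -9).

M = ((x₁+x₂)/2, (y₁+y₂)/2, (z₁+z₂)/2)
  = ((-2 + 2)/2, (-9 - 7)/2, (9 - 9)/2)
  = (0/2, -16/2, 0/2)
  = (0, -8, 0)

(0, -8, 0)


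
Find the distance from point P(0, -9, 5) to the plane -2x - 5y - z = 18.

distance = |a·x₀ + b·y₀ + c·z₀ - d| / √(a² + b² + c²)
  = |(-2)·0 + (-5)·(-9) + (-1)·5 - 18| / √((-2)² + (-5)² + (-1)²)
  = |0 + 45 - 5 - 18| / √(4 + 25 + 1)
  = |22| / √30
  = 22 / 5.477
  ≈ 4.017

4.017


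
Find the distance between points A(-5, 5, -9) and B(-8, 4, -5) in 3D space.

d = √[(x₂-x₁)² + (y₂-y₁)² + (z₂-z₁)²]
  = √[(-3)² + (-1)² + 4²]
  = √[9 + 1 + 16]
  = √26
  ≈ 5.099

5.099


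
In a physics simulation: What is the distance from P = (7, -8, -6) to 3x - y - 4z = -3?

distance = |a·x₀ + b·y₀ + c·z₀ - d| / √(a² + b² + c²)
  = |3·7 + (-1)·(-8) + (-4)·(-6) - (-3)| / √(3² + (-1)² + (-4)²)
  = |21 + 8 + 24 + 3| / √(9 + 1 + 16)
  = |56| / √26
  = 56 / 5.099
  ≈ 10.98

10.98


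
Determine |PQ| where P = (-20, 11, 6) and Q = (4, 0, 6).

d = √[(x₂-x₁)² + (y₂-y₁)² + (z₂-z₁)²]
  = √[24² + (-11)² + 0²]
  = √[576 + 121 + 0]
  = √697
  ≈ 26.4

26.4


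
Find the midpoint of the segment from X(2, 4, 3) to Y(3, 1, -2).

M = ((x₁+x₂)/2, (y₁+y₂)/2, (z₁+z₂)/2)
  = ((2 + 3)/2, (4 + 1)/2, (3 - 2)/2)
  = (5/2, 5/2, 1/2)
  = (2.5, 2.5, 0.5)

(2.5, 2.5, 0.5)


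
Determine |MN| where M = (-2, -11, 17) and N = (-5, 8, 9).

d = √[(x₂-x₁)² + (y₂-y₁)² + (z₂-z₁)²]
  = √[(-3)² + 19² + (-8)²]
  = √[9 + 361 + 64]
  = √434
  ≈ 20.83

20.83


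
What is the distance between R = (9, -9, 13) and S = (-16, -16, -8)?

d = √[(x₂-x₁)² + (y₂-y₁)² + (z₂-z₁)²]
  = √[(-25)² + (-7)² + (-21)²]
  = √[625 + 49 + 441]
  = √1115
  ≈ 33.39

33.39


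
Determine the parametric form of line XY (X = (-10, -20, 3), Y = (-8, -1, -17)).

Direction vector d = Y - X = (-8 + 10, -1 + 20, -17 - 3) = (2, 19, -20)
Parametric form r = X + t·d:
x = -10 + 2t, y = -20 + 19t, z = 3 - 20t

x = -10 + 2t, y = -20 + 19t, z = 3 - 20t


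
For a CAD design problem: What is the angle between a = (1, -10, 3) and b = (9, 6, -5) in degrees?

a·b = 1·9 + (-10)·6 + 3·(-5) = 9 - 60 - 15 = -66
|a| = √(1² + (-10)² + 3²) = √110 ≈ 10.49
|b| = √(9² + 6² + (-5)²) = √142 ≈ 11.92
cos θ = (a·b)/(|a||b|) = -66/(10.49·11.92) ≈ -0.5281
θ = arccos(-0.5281) ≈ 121.9°

121.9°


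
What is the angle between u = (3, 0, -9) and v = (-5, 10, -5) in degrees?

u·v = 3·(-5) + 0·10 + (-9)·(-5) = -15 + 0 + 45 = 30
|u| = √(3² + 0² + (-9)²) = √90 ≈ 9.487
|v| = √((-5)² + 10² + (-5)²) = √150 ≈ 12.25
cos θ = (u·v)/(|u||v|) = 30/(9.487·12.25) ≈ 0.2582
θ = arccos(0.2582) ≈ 75.04°

75.04°


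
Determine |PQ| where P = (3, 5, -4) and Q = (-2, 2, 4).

d = √[(x₂-x₁)² + (y₂-y₁)² + (z₂-z₁)²]
  = √[(-5)² + (-3)² + 8²]
  = √[25 + 9 + 64]
  = √98
  ≈ 9.899

9.899


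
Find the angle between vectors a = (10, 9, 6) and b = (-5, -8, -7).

a·b = 10·(-5) + 9·(-8) + 6·(-7) = -50 - 72 - 42 = -164
|a| = √(10² + 9² + 6²) = √217 ≈ 14.73
|b| = √((-5)² + (-8)² + (-7)²) = √138 ≈ 11.75
cos θ = (a·b)/(|a||b|) = -164/(14.73·11.75) ≈ -0.9477
θ = arccos(-0.9477) ≈ 161.4°

161.4°


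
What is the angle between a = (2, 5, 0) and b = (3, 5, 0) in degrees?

a·b = 2·3 + 5·5 + 0·0 = 6 + 25 + 0 = 31
|a| = √(2² + 5² + 0²) = √29 ≈ 5.385
|b| = √(3² + 5² + 0²) = √34 ≈ 5.831
cos θ = (a·b)/(|a||b|) = 31/(5.385·5.831) ≈ 0.9872
θ = arccos(0.9872) ≈ 9.162°

9.162°


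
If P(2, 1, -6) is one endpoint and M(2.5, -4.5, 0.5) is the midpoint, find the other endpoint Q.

Q = 2M - P
  = (2·2.5 - 2, 2·(-4.5) - 1, 2·0.5 - (-6))
  = (5 - 2, -9 - 1, 1 + 6)
  = (3, -10, 7)

(3, -10, 7)


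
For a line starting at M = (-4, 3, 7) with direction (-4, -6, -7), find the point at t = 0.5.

P(t) = M + t·d
  = (-4 + (-4)·0.5, 3 + (-6)·0.5, 7 + (-7)·0.5)
  = (-4 - 2, 3 - 3, 7 - 3.5)
  = (-6, 0, 3.5)

(-6, 0, 3.5)


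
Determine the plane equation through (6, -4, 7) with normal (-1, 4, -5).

The plane through P with normal n = (a, b, c) satisfies n·(r - P) = 0,
i.e. ax + by + cz = a·x₀ + b·y₀ + c·z₀.
d = (-1)·6 + 4·(-4) + (-5)·7
  = -6 - 16 - 35
  = -57
Equation: -x + 4y - 5z = -57

-x + 4y - 5z = -57
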